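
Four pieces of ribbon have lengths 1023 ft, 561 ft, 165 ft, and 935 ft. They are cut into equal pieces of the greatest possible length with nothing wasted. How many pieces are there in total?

Piece length = gcd(1023, 561, 165, 935).
1023 = 3 × 11 × 31
561 = 3 × 11 × 17
165 = 3 × 5 × 11
935 = 5 × 11 × 17
gcd(1023, 561, 165, 935) = 11.
Total pieces = 1023/11 + 561/11 + 165/11 + 935/11 = 93 + 51 + 15 + 85 = 244.

244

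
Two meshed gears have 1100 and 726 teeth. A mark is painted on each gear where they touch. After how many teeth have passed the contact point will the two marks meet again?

36300 teeth

The first simultaneous occurrence is after LCM of the individual periods.
1100 = 2^2 × 5^2 × 11
726 = 2 × 3 × 11^2
LCM(1100, 726) = 2^2 × 3 × 5^2 × 11^2 = 36300.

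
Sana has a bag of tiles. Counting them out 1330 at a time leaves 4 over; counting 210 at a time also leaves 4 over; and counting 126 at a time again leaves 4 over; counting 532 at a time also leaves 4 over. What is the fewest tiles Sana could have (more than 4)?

N − 4 must be a common multiple of 1330, 210, 126, and 532.
1330 = 2 × 5 × 7 × 19
210 = 2 × 3 × 5 × 7
126 = 2 × 3^2 × 7
532 = 2^2 × 7 × 19
LCM(1330, 210, 126, 532) = 2^2 × 3^2 × 5 × 7 × 19 = 23940.
Smallest N > 4 is LCM + 4 = 23940 + 4 = 23944.

23944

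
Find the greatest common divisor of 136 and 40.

136 = 2^3 × 17
40 = 2^3 × 5
gcd(136, 40) = 2^3 = 8.

8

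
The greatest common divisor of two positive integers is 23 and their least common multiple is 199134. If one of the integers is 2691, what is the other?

1702

For two integers, gcd × lcm = product, so the other is (23 × 199134) / 2691 = 4580082 / 2691 = 1702.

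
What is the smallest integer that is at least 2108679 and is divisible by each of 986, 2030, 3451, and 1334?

2381190

The integer must be a common multiple of 986, 2030, 3451, and 1334, so a multiple of their LCM.
986 = 2 × 17 × 29
2030 = 2 × 5 × 7 × 29
3451 = 7 × 17 × 29
1334 = 2 × 23 × 29
LCM(986, 2030, 3451, 1334) = 2 × 5 × 7 × 17 × 23 × 29 = 793730.
Smallest multiple of 793730 that is ≥ 2108679: ⌈2108679/793730⌉ × 793730 = 3 × 793730 = 2381190.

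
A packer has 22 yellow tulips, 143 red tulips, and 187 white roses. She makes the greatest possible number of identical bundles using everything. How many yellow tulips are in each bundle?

2

Number of bundles = gcd(22, 143, 187).
22 = 2 × 11
143 = 11 × 13
187 = 11 × 17
gcd(22, 143, 187) = 11.
yellow tulips per bundle = 22 / 11 = 2.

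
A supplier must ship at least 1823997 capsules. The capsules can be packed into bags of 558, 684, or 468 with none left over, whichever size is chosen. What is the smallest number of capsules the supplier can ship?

The number of capsules must be a common multiple of 558, 684, and 468, so a multiple of their LCM.
558 = 2 × 3^2 × 31
684 = 2^2 × 3^2 × 19
468 = 2^2 × 3^2 × 13
LCM(558, 684, 468) = 2^2 × 3^2 × 13 × 19 × 31 = 275652.
Smallest multiple of 275652 that is ≥ 1823997: ⌈1823997/275652⌉ × 275652 = 7 × 275652 = 1929564.

1929564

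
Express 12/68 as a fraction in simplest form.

12 = 2^2 × 3
68 = 2^2 × 17
gcd(12, 68) = 2^2 = 4.
Divide numerator and denominator by 4: 12/68 = 3/17.

3/17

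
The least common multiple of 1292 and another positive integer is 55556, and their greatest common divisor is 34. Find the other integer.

1462

gcd × lcm = product of the two integers, so the other integer is (34 × 55556) / 1292 = 1462.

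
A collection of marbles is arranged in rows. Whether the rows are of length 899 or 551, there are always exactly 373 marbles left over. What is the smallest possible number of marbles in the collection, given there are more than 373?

N − 373 must be a common multiple of 899 and 551.
899 = 29 × 31
551 = 19 × 29
LCM(899, 551) = 19 × 29 × 31 = 17081.
Smallest N > 373 is LCM + 373 = 17081 + 373 = 17454.

17454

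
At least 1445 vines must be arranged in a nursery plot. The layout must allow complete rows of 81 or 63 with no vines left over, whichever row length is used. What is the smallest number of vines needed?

1701

The number of vines must be a common multiple of 81 and 63, so a multiple of their LCM.
81 = 3^4
63 = 3^2 × 7
LCM(81, 63) = 3^4 × 7 = 567.
Smallest multiple of 567 that is ≥ 1445: ⌈1445/567⌉ × 567 = 3 × 567 = 1701.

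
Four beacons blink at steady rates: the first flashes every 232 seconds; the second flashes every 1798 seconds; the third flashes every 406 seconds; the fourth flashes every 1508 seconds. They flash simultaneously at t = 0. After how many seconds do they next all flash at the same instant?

654472 seconds

The first simultaneous occurrence is after LCM of the individual periods.
232 = 2^3 × 29
1798 = 2 × 29 × 31
406 = 2 × 7 × 29
1508 = 2^2 × 13 × 29
LCM(232, 1798, 406, 1508) = 2^3 × 7 × 13 × 29 × 31 = 654472.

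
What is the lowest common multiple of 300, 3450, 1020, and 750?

586500

300 = 2^2 × 3 × 5^2
3450 = 2 × 3 × 5^2 × 23
1020 = 2^2 × 3 × 5 × 17
750 = 2 × 3 × 5^3
LCM(300, 3450, 1020, 750) = 2^2 × 3 × 5^3 × 17 × 23 = 586500.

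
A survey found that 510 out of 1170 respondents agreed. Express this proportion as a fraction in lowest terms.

17/39

510 = 2 × 3 × 5 × 17
1170 = 2 × 3^2 × 5 × 13
gcd(510, 1170) = 2 × 3 × 5 = 30.
Divide numerator and denominator by 30: 510/1170 = 17/39.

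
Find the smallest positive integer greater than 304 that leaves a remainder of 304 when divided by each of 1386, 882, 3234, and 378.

29410

N − 304 must be a common multiple of 1386, 882, 3234, and 378.
1386 = 2 × 3^2 × 7 × 11
882 = 2 × 3^2 × 7^2
3234 = 2 × 3 × 7^2 × 11
378 = 2 × 3^3 × 7
LCM(1386, 882, 3234, 378) = 2 × 3^3 × 7^2 × 11 = 29106.
Smallest N > 304 is LCM + 304 = 29106 + 304 = 29410.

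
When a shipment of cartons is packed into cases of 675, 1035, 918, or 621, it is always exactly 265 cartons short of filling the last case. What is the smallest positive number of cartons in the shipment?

527585

Being 265 short of a full case of size k means N ≡ −265 (mod k), i.e. N + 265 is a multiple of each size.
675 = 3^3 × 5^2
1035 = 3^2 × 5 × 23
918 = 2 × 3^3 × 17
621 = 3^3 × 23
LCM(675, 1035, 918, 621) = 2 × 3^3 × 5^2 × 17 × 23 = 527850.
Smallest positive N is 527850 − 265 = 527585.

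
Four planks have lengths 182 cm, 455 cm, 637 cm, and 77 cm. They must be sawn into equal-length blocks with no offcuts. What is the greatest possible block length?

This is the greatest common divisor of 182, 455, 637, and 77.
182 = 2 × 7 × 13
455 = 5 × 7 × 13
637 = 7^2 × 13
77 = 7 × 11
gcd(182, 455, 637, 77) = 7.

7 cm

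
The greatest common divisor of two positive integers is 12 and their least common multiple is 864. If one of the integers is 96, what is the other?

108

For two integers, gcd × lcm = product, so the other is (12 × 864) / 96 = 10368 / 96 = 108.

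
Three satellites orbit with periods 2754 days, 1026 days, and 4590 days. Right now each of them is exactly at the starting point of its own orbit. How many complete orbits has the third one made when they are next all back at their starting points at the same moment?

The first common completion time is the LCM of the periods.
2754 = 2 × 3^4 × 17
1026 = 2 × 3^3 × 19
4590 = 2 × 3^3 × 5 × 17
LCM(2754, 1026, 4590) = 2 × 3^4 × 5 × 17 × 19 = 261630.
Orbits for period 4590: 261630 / 4590 = 57.

57 orbits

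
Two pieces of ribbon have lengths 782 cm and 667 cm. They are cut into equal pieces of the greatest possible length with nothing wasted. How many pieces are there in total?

63

Piece length = gcd(782, 667).
782 = 2 × 17 × 23
667 = 23 × 29
gcd(782, 667) = 23.
Total pieces = 782/23 + 667/23 = 34 + 29 = 63.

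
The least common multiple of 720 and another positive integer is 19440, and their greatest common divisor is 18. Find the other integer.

486

gcd × lcm = product of the two integers, so the other integer is (18 × 19440) / 720 = 486.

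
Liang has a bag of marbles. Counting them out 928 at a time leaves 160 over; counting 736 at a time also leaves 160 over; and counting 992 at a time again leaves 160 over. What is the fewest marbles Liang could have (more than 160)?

N − 160 must be a common multiple of 928, 736, and 992.
928 = 2^5 × 29
736 = 2^5 × 23
992 = 2^5 × 31
LCM(928, 736, 992) = 2^5 × 23 × 29 × 31 = 661664.
Smallest N > 160 is LCM + 160 = 661664 + 160 = 661824.

661824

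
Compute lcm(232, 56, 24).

232 = 2^3 × 29
56 = 2^3 × 7
24 = 2^3 × 3
LCM(232, 56, 24) = 2^3 × 3 × 7 × 29 = 4872.

4872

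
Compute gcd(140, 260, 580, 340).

140 = 2^2 × 5 × 7
260 = 2^2 × 5 × 13
580 = 2^2 × 5 × 29
340 = 2^2 × 5 × 17
gcd(140, 260, 580, 340) = 2^2 × 5 = 20.

20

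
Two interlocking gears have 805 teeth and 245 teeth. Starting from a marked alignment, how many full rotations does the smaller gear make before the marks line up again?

23 rotations

They are all back at their starting positions together after one LCM of the periods.
805 = 5 × 7 × 23
245 = 5 × 7^2
LCM(805, 245) = 5 × 7^2 × 23 = 5635.
Rotations for period 245: 5635 / 245 = 23.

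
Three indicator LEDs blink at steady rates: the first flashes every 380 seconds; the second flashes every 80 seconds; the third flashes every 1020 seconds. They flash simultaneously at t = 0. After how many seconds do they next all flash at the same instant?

77520 seconds

The first simultaneous occurrence is after LCM of the individual periods.
380 = 2^2 × 5 × 19
80 = 2^4 × 5
1020 = 2^2 × 3 × 5 × 17
LCM(380, 80, 1020) = 2^4 × 3 × 5 × 17 × 19 = 77520.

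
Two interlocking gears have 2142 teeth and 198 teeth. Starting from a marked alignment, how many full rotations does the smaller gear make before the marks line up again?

They are all back at their starting positions together after one LCM of the periods.
2142 = 2 × 3^2 × 7 × 17
198 = 2 × 3^2 × 11
LCM(2142, 198) = 2 × 3^2 × 7 × 11 × 17 = 23562.
Rotations for period 198: 23562 / 198 = 119.

119 rotations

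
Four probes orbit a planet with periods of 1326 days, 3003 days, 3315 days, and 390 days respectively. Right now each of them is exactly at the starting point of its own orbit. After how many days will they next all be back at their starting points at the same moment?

510510 days

They coincide at every common multiple of the periods; the first is the LCM.
1326 = 2 × 3 × 13 × 17
3003 = 3 × 7 × 11 × 13
3315 = 3 × 5 × 13 × 17
390 = 2 × 3 × 5 × 13
LCM(1326, 3003, 3315, 390) = 2 × 3 × 5 × 7 × 11 × 13 × 17 = 510510.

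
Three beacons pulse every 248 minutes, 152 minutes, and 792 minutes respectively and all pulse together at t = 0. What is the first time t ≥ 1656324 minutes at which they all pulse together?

Joint pulses occur at multiples of LCM(248, 152, 792).
248 = 2^3 × 31
152 = 2^3 × 19
792 = 2^3 × 3^2 × 11
LCM(248, 152, 792) = 2^3 × 3^2 × 11 × 19 × 31 = 466488.
Smallest multiple of 466488 that is ≥ 1656324: ⌈1656324/466488⌉ × 466488 = 4 × 466488 = 1865952.

1865952 minutes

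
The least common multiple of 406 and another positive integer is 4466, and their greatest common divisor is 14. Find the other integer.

gcd × lcm = product of the two integers, so the other integer is (14 × 4466) / 406 = 154.

154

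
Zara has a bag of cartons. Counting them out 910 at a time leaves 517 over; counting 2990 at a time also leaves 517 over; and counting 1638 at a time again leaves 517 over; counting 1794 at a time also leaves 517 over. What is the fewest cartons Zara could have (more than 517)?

N − 517 must be a common multiple of 910, 2990, 1638, and 1794.
910 = 2 × 5 × 7 × 13
2990 = 2 × 5 × 13 × 23
1638 = 2 × 3^2 × 7 × 13
1794 = 2 × 3 × 13 × 23
LCM(910, 2990, 1638, 1794) = 2 × 3^2 × 5 × 7 × 13 × 23 = 188370.
Smallest N > 517 is LCM + 517 = 188370 + 517 = 188887.

188887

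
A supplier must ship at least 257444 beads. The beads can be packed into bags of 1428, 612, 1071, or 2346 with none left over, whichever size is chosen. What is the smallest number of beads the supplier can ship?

295596

The number of beads must be a common multiple of 1428, 612, 1071, and 2346, so a multiple of their LCM.
1428 = 2^2 × 3 × 7 × 17
612 = 2^2 × 3^2 × 17
1071 = 3^2 × 7 × 17
2346 = 2 × 3 × 17 × 23
LCM(1428, 612, 1071, 2346) = 2^2 × 3^2 × 7 × 17 × 23 = 98532.
Smallest multiple of 98532 that is ≥ 257444: ⌈257444/98532⌉ × 98532 = 3 × 98532 = 295596.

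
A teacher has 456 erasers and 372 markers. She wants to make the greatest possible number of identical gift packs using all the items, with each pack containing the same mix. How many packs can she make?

The pack count must divide each quantity, so the greatest is gcd(456, 372).
456 = 2^3 × 3 × 19
372 = 2^2 × 3 × 31
gcd(456, 372) = 2^2 × 3 = 12.

12 packs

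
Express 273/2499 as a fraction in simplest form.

13/119

273 = 3 × 7 × 13
2499 = 3 × 7^2 × 17
gcd(273, 2499) = 3 × 7 = 21.
Divide numerator and denominator by 21: 273/2499 = 13/119.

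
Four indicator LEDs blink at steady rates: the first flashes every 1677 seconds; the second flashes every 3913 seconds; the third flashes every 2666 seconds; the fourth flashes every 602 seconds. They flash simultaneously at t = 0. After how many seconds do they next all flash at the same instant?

They coincide at every common multiple of the periods; the first is the LCM.
1677 = 3 × 13 × 43
3913 = 7 × 13 × 43
2666 = 2 × 31 × 43
602 = 2 × 7 × 43
LCM(1677, 3913, 2666, 602) = 2 × 3 × 7 × 13 × 31 × 43 = 727818.

727818 seconds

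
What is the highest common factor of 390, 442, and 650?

26

390 = 2 × 3 × 5 × 13
442 = 2 × 13 × 17
650 = 2 × 5^2 × 13
gcd(390, 442, 650) = 2 × 13 = 26.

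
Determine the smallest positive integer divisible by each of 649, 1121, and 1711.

649 = 11 × 59
1121 = 19 × 59
1711 = 29 × 59
LCM(649, 1121, 1711) = 11 × 19 × 29 × 59 = 357599.

357599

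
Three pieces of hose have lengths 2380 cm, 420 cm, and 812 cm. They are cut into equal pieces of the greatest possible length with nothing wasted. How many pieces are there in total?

129

Piece length = gcd(2380, 420, 812).
2380 = 2^2 × 5 × 7 × 17
420 = 2^2 × 3 × 5 × 7
812 = 2^2 × 7 × 29
gcd(2380, 420, 812) = 2^2 × 7 = 28.
Total pieces = 2380/28 + 420/28 + 812/28 = 85 + 15 + 29 = 129.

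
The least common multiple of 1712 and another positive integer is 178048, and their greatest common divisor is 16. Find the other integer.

1664

gcd × lcm = product of the two integers, so the other integer is (16 × 178048) / 1712 = 1664.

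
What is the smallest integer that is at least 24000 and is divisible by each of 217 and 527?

The integer must be a common multiple of 217 and 527, so a multiple of their LCM.
217 = 7 × 31
527 = 17 × 31
LCM(217, 527) = 7 × 17 × 31 = 3689.
Smallest multiple of 3689 that is ≥ 24000: ⌈24000/3689⌉ × 3689 = 7 × 3689 = 25823.

25823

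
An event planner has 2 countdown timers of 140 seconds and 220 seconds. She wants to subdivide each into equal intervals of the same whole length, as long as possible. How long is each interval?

20 seconds

By the Euclidean algorithm:
220 = 1 × 140 + 80
140 = 1 × 80 + 60
80 = 1 × 60 + 20
60 = 3 × 20 + 0
gcd(140, 220) = 20.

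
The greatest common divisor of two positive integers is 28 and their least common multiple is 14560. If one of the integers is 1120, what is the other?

For two integers, gcd × lcm = product, so the other is (28 × 14560) / 1120 = 407680 / 1120 = 364.

364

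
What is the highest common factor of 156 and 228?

12

156 = 2^2 × 3 × 13
228 = 2^2 × 3 × 19
gcd(156, 228) = 2^2 × 3 = 12.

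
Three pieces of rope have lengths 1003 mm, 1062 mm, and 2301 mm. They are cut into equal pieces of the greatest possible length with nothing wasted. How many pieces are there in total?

74

Piece length = gcd(1003, 1062, 2301).
1003 = 17 × 59
1062 = 2 × 3^2 × 59
2301 = 3 × 13 × 59
gcd(1003, 1062, 2301) = 59.
Total pieces = 1003/59 + 1062/59 + 2301/59 = 17 + 18 + 39 = 74.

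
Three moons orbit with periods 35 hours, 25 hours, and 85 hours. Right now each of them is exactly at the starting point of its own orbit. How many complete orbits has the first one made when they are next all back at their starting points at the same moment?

The first common completion time is the LCM of the periods.
35 = 5 × 7
25 = 5^2
85 = 5 × 17
LCM(35, 25, 85) = 5^2 × 7 × 17 = 2975.
Orbits for period 35: 2975 / 35 = 85.

85 orbits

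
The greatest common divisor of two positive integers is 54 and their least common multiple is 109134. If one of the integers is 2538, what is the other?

For two integers, gcd × lcm = product, so the other is (54 × 109134) / 2538 = 5893236 / 2538 = 2322.

2322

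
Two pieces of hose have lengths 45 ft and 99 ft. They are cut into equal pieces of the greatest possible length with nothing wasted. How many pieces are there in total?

16

Piece length = gcd(45, 99).
45 = 3^2 × 5
99 = 3^2 × 11
gcd(45, 99) = 3^2 = 9.
Total pieces = 45/9 + 99/9 = 5 + 11 = 16.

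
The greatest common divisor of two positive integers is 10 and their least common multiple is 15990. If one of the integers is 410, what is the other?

For two integers, gcd × lcm = product, so the other is (10 × 15990) / 410 = 159900 / 410 = 390.

390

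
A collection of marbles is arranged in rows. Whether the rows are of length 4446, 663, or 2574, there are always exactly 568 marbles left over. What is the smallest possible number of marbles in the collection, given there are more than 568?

N − 568 must be a common multiple of 4446, 663, and 2574.
4446 = 2 × 3^2 × 13 × 19
663 = 3 × 13 × 17
2574 = 2 × 3^2 × 11 × 13
LCM(4446, 663, 2574) = 2 × 3^2 × 11 × 13 × 17 × 19 = 831402.
Smallest N > 568 is LCM + 568 = 831402 + 568 = 831970.

831970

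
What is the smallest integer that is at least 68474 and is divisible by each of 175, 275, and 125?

The integer must be a common multiple of 175, 275, and 125, so a multiple of their LCM.
175 = 5^2 × 7
275 = 5^2 × 11
125 = 5^3
LCM(175, 275, 125) = 5^3 × 7 × 11 = 9625.
Smallest multiple of 9625 that is ≥ 68474: ⌈68474/9625⌉ × 9625 = 8 × 9625 = 77000.

77000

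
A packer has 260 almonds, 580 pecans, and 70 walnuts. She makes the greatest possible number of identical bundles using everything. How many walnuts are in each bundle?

7

Number of bundles = gcd(260, 580, 70).
260 = 2^2 × 5 × 13
580 = 2^2 × 5 × 29
70 = 2 × 5 × 7
gcd(260, 580, 70) = 2 × 5 = 10.
walnuts per bundle = 70 / 10 = 7.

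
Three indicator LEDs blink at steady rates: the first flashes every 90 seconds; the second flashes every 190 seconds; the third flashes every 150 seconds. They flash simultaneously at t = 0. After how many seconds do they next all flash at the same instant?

8550 seconds

They coincide at every common multiple of the periods; the first is the LCM.
90 = 2 × 3^2 × 5
190 = 2 × 5 × 19
150 = 2 × 3 × 5^2
LCM(90, 190, 150) = 2 × 3^2 × 5^2 × 19 = 8550.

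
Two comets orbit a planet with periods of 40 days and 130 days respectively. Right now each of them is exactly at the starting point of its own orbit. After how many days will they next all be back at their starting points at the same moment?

They coincide at every common multiple of the periods; the first is the LCM.
40 = 2^3 × 5
130 = 2 × 5 × 13
LCM(40, 130) = 2^3 × 5 × 13 = 520.

520 days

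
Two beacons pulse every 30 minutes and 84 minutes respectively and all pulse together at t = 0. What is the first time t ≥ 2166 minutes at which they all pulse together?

Joint pulses occur at multiples of LCM(30, 84).
30 = 2 × 3 × 5
84 = 2^2 × 3 × 7
LCM(30, 84) = 2^2 × 3 × 5 × 7 = 420.
Smallest multiple of 420 that is ≥ 2166: ⌈2166/420⌉ × 420 = 6 × 420 = 2520.

2520 minutes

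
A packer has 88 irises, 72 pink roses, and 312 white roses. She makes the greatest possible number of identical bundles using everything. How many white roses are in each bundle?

39

Number of bundles = gcd(88, 72, 312).
88 = 2^3 × 11
72 = 2^3 × 3^2
312 = 2^3 × 3 × 13
gcd(88, 72, 312) = 2^3 = 8.
white roses per bundle = 312 / 8 = 39.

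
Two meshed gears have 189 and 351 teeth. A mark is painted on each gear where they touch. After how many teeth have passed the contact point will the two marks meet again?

2457 teeth

We need the least common multiple of the intervals.
189 = 3^3 × 7
351 = 3^3 × 13
LCM(189, 351) = 3^3 × 7 × 13 = 2457.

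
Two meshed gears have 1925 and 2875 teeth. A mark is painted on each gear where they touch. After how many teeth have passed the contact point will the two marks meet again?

The first simultaneous occurrence is after LCM of the individual periods.
1925 = 5^2 × 7 × 11
2875 = 5^3 × 23
LCM(1925, 2875) = 5^3 × 7 × 11 × 23 = 221375.

221375 teeth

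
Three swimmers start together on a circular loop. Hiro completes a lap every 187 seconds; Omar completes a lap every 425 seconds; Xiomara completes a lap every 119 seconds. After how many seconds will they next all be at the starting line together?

32725 seconds

They coincide at every common multiple of the periods; the first is the LCM.
187 = 11 × 17
425 = 5^2 × 17
119 = 7 × 17
LCM(187, 425, 119) = 5^2 × 7 × 11 × 17 = 32725.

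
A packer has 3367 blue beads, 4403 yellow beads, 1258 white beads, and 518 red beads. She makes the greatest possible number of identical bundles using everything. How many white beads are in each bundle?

34

Number of bundles = gcd(3367, 4403, 1258, 518).
3367 = 7 × 13 × 37
4403 = 7 × 17 × 37
1258 = 2 × 17 × 37
518 = 2 × 7 × 37
gcd(3367, 4403, 1258, 518) = 37.
white beads per bundle = 1258 / 37 = 34.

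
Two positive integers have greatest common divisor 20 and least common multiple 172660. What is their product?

For any two positive integers, gcd × lcm = product = 20 × 172660 = 3453200.

3453200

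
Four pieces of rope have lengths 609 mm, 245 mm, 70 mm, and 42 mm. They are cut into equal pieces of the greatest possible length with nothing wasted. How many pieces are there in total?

138

Piece length = gcd(609, 245, 70, 42).
609 = 3 × 7 × 29
245 = 5 × 7^2
70 = 2 × 5 × 7
42 = 2 × 3 × 7
gcd(609, 245, 70, 42) = 7.
Total pieces = 609/7 + 245/7 + 70/7 + 42/7 = 87 + 35 + 10 + 6 = 138.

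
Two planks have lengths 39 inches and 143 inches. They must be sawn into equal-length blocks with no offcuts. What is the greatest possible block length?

13 inches

By the Euclidean algorithm:
143 = 3 × 39 + 26
39 = 1 × 26 + 13
26 = 2 × 13 + 0
gcd(39, 143) = 13.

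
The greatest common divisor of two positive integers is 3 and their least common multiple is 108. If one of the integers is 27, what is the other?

For two integers, gcd × lcm = product, so the other is (3 × 108) / 27 = 324 / 27 = 12.

12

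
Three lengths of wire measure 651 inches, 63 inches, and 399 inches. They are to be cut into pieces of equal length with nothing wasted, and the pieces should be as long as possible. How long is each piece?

Each piece length must divide every original length, so the longest possible is gcd(651, 63, 399).
651 = 3 × 7 × 31
63 = 3^2 × 7
399 = 3 × 7 × 19
gcd(651, 63, 399) = 3 × 7 = 21.

21 inches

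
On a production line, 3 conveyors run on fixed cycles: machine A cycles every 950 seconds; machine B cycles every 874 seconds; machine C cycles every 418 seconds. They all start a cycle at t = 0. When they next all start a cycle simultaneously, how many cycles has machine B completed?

275 cycles

The first common completion time is the LCM of the periods.
950 = 2 × 5^2 × 19
874 = 2 × 19 × 23
418 = 2 × 11 × 19
LCM(950, 874, 418) = 2 × 5^2 × 11 × 19 × 23 = 240350.
Cycles for period 874: 240350 / 874 = 275.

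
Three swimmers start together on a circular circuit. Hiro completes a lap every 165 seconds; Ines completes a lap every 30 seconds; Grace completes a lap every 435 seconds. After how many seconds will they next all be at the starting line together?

9570 seconds

The first simultaneous occurrence is after LCM of the individual periods.
165 = 3 × 5 × 11
30 = 2 × 3 × 5
435 = 3 × 5 × 29
LCM(165, 30, 435) = 2 × 3 × 5 × 11 × 29 = 9570.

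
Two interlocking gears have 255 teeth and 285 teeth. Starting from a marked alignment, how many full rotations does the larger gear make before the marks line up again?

17 rotations

All finish a whole number of cycles simultaneously at t = LCM of the periods.
255 = 3 × 5 × 17
285 = 3 × 5 × 19
LCM(255, 285) = 3 × 5 × 17 × 19 = 4845.
Rotations for period 285: 4845 / 285 = 17.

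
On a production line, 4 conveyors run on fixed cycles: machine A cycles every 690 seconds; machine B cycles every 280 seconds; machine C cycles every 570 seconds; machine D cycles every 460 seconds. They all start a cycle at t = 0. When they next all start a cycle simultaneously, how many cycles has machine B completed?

The first common completion time is the LCM of the periods.
690 = 2 × 3 × 5 × 23
280 = 2^3 × 5 × 7
570 = 2 × 3 × 5 × 19
460 = 2^2 × 5 × 23
LCM(690, 280, 570, 460) = 2^3 × 3 × 5 × 7 × 19 × 23 = 367080.
Cycles for period 280: 367080 / 280 = 1311.

1311 cycles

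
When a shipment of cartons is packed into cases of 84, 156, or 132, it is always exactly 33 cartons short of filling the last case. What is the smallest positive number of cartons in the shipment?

Being 33 short of a full case of size k means N ≡ −33 (mod k), i.e. N + 33 is a multiple of each size.
84 = 2^2 × 3 × 7
156 = 2^2 × 3 × 13
132 = 2^2 × 3 × 11
LCM(84, 156, 132) = 2^2 × 3 × 7 × 11 × 13 = 12012.
Smallest positive N is 12012 − 33 = 11979.

11979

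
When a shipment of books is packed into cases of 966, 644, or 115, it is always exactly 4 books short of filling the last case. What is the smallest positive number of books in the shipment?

Being 4 short of a full case of size k means N ≡ −4 (mod k), i.e. N + 4 is a multiple of each size.
966 = 2 × 3 × 7 × 23
644 = 2^2 × 7 × 23
115 = 5 × 23
LCM(966, 644, 115) = 2^2 × 3 × 5 × 7 × 23 = 9660.
Smallest positive N is 9660 − 4 = 9656.

9656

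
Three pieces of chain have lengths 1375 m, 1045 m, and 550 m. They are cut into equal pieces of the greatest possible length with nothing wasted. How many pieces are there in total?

Piece length = gcd(1375, 1045, 550).
1375 = 5^3 × 11
1045 = 5 × 11 × 19
550 = 2 × 5^2 × 11
gcd(1375, 1045, 550) = 5 × 11 = 55.
Total pieces = 1375/55 + 1045/55 + 550/55 = 25 + 19 + 10 = 54.

54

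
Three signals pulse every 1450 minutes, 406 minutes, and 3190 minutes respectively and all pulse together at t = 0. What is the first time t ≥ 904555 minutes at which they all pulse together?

1004850 minutes

Joint pulses occur at multiples of LCM(1450, 406, 3190).
1450 = 2 × 5^2 × 29
406 = 2 × 7 × 29
3190 = 2 × 5 × 11 × 29
LCM(1450, 406, 3190) = 2 × 5^2 × 7 × 11 × 29 = 111650.
Smallest multiple of 111650 that is ≥ 904555: ⌈904555/111650⌉ × 111650 = 9 × 111650 = 1004850.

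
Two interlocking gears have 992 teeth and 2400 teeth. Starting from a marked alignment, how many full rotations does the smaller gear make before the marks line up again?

They are all back at their starting positions together after one LCM of the periods.
992 = 2^5 × 31
2400 = 2^5 × 3 × 5^2
LCM(992, 2400) = 2^5 × 3 × 5^2 × 31 = 74400.
Rotations for period 992: 74400 / 992 = 75.

75 rotations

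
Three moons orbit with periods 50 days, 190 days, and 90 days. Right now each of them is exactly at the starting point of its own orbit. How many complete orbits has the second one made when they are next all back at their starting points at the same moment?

45 orbits

The first common completion time is the LCM of the periods.
50 = 2 × 5^2
190 = 2 × 5 × 19
90 = 2 × 3^2 × 5
LCM(50, 190, 90) = 2 × 3^2 × 5^2 × 19 = 8550.
Orbits for period 190: 8550 / 190 = 45.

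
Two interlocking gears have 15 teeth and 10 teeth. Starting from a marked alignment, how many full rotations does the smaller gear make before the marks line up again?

The first common completion time is the LCM of the periods.
15 = 3 × 5
10 = 2 × 5
LCM(15, 10) = 2 × 3 × 5 = 30.
Rotations for period 10: 30 / 10 = 3.

3 rotations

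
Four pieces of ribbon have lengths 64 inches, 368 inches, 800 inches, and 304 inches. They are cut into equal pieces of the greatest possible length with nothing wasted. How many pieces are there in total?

96

Piece length = gcd(64, 368, 800, 304).
64 = 2^6
368 = 2^4 × 23
800 = 2^5 × 5^2
304 = 2^4 × 19
gcd(64, 368, 800, 304) = 2^4 = 16.
Total pieces = 64/16 + 368/16 + 800/16 + 304/16 = 4 + 23 + 50 + 19 = 96.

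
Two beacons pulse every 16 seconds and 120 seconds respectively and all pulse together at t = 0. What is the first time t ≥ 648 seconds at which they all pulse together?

720 seconds

Joint pulses occur at multiples of LCM(16, 120).
16 = 2^4
120 = 2^3 × 3 × 5
LCM(16, 120) = 2^4 × 3 × 5 = 240.
Smallest multiple of 240 that is ≥ 648: ⌈648/240⌉ × 240 = 3 × 240 = 720.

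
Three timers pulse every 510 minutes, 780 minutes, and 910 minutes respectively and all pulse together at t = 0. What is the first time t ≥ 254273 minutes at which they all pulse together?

Joint pulses occur at multiples of LCM(510, 780, 910).
510 = 2 × 3 × 5 × 17
780 = 2^2 × 3 × 5 × 13
910 = 2 × 5 × 7 × 13
LCM(510, 780, 910) = 2^2 × 3 × 5 × 7 × 13 × 17 = 92820.
Smallest multiple of 92820 that is ≥ 254273: ⌈254273/92820⌉ × 92820 = 3 × 92820 = 278460.

278460 minutes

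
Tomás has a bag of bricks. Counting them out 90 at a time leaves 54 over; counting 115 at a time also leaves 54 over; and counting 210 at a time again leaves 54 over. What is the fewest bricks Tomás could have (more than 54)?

N − 54 must be a common multiple of 90, 115, and 210.
90 = 2 × 3^2 × 5
115 = 5 × 23
210 = 2 × 3 × 5 × 7
LCM(90, 115, 210) = 2 × 3^2 × 5 × 7 × 23 = 14490.
Smallest N > 54 is LCM + 54 = 14490 + 54 = 14544.

14544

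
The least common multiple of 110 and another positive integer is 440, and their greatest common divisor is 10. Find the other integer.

gcd × lcm = product of the two integers, so the other integer is (10 × 440) / 110 = 40.

40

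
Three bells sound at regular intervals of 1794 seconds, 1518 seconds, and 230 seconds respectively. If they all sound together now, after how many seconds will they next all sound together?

98670 seconds

They coincide at every common multiple of the periods; the first is the LCM.
1794 = 2 × 3 × 13 × 23
1518 = 2 × 3 × 11 × 23
230 = 2 × 5 × 23
LCM(1794, 1518, 230) = 2 × 3 × 5 × 11 × 13 × 23 = 98670.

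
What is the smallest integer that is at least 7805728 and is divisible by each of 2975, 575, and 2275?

8005725

The integer must be a common multiple of 2975, 575, and 2275, so a multiple of their LCM.
2975 = 5^2 × 7 × 17
575 = 5^2 × 23
2275 = 5^2 × 7 × 13
LCM(2975, 575, 2275) = 5^2 × 7 × 13 × 17 × 23 = 889525.
Smallest multiple of 889525 that is ≥ 7805728: ⌈7805728/889525⌉ × 889525 = 9 × 889525 = 8005725.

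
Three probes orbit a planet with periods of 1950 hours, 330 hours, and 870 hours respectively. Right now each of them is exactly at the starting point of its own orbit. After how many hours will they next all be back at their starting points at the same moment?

622050 hours

They coincide at every common multiple of the periods; the first is the LCM.
1950 = 2 × 3 × 5^2 × 13
330 = 2 × 3 × 5 × 11
870 = 2 × 3 × 5 × 29
LCM(1950, 330, 870) = 2 × 3 × 5^2 × 11 × 13 × 29 = 622050.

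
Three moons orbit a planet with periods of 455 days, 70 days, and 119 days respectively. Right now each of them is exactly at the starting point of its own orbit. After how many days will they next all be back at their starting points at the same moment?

The first simultaneous occurrence is after LCM of the individual periods.
455 = 5 × 7 × 13
70 = 2 × 5 × 7
119 = 7 × 17
LCM(455, 70, 119) = 2 × 5 × 7 × 13 × 17 = 15470.

15470 days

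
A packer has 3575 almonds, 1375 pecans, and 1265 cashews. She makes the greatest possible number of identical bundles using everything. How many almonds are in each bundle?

Number of bundles = gcd(3575, 1375, 1265).
3575 = 5^2 × 11 × 13
1375 = 5^3 × 11
1265 = 5 × 11 × 23
gcd(3575, 1375, 1265) = 5 × 11 = 55.
almonds per bundle = 3575 / 55 = 65.

65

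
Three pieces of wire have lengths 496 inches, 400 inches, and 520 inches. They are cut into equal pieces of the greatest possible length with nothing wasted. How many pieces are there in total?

177

Piece length = gcd(496, 400, 520).
496 = 2^4 × 31
400 = 2^4 × 5^2
520 = 2^3 × 5 × 13
gcd(496, 400, 520) = 2^3 = 8.
Total pieces = 496/8 + 400/8 + 520/8 = 62 + 50 + 65 = 177.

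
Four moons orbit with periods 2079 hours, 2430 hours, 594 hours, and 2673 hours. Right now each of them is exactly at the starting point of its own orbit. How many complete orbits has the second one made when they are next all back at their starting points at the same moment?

They are all back at their starting positions together after one LCM of the periods.
2079 = 3^3 × 7 × 11
2430 = 2 × 3^5 × 5
594 = 2 × 3^3 × 11
2673 = 3^5 × 11
LCM(2079, 2430, 594, 2673) = 2 × 3^5 × 5 × 7 × 11 = 187110.
Orbits for period 2430: 187110 / 2430 = 77.

77 orbits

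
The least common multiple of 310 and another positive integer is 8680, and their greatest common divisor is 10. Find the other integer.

280

gcd × lcm = product of the two integers, so the other integer is (10 × 8680) / 310 = 280.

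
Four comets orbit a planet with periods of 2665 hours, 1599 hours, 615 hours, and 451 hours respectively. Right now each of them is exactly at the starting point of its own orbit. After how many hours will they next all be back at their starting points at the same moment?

87945 hours

The first simultaneous occurrence is after LCM of the individual periods.
2665 = 5 × 13 × 41
1599 = 3 × 13 × 41
615 = 3 × 5 × 41
451 = 11 × 41
LCM(2665, 1599, 615, 451) = 3 × 5 × 11 × 13 × 41 = 87945.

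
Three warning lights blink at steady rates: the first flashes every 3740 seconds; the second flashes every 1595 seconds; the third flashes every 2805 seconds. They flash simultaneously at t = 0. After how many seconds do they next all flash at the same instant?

325380 seconds

The first simultaneous occurrence is after LCM of the individual periods.
3740 = 2^2 × 5 × 11 × 17
1595 = 5 × 11 × 29
2805 = 3 × 5 × 11 × 17
LCM(3740, 1595, 2805) = 2^2 × 3 × 5 × 11 × 17 × 29 = 325380.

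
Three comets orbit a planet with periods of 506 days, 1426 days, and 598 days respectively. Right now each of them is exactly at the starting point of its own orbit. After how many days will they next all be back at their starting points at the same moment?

We need the least common multiple of the intervals.
506 = 2 × 11 × 23
1426 = 2 × 23 × 31
598 = 2 × 13 × 23
LCM(506, 1426, 598) = 2 × 11 × 13 × 23 × 31 = 203918.

203918 days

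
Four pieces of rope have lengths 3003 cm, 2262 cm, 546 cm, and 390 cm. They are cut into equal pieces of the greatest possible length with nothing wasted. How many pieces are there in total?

Piece length = gcd(3003, 2262, 546, 390).
3003 = 3 × 7 × 11 × 13
2262 = 2 × 3 × 13 × 29
546 = 2 × 3 × 7 × 13
390 = 2 × 3 × 5 × 13
gcd(3003, 2262, 546, 390) = 3 × 13 = 39.
Total pieces = 3003/39 + 2262/39 + 546/39 + 390/39 = 77 + 58 + 14 + 10 = 159.

159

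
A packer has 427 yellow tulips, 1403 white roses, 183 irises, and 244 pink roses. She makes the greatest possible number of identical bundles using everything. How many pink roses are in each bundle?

4

Number of bundles = gcd(427, 1403, 183, 244).
427 = 7 × 61
1403 = 23 × 61
183 = 3 × 61
244 = 2^2 × 61
gcd(427, 1403, 183, 244) = 61.
pink roses per bundle = 244 / 61 = 4.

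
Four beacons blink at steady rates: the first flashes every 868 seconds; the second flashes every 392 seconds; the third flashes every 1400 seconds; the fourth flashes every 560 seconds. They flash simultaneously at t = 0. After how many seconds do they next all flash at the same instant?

We need the least common multiple of the intervals.
868 = 2^2 × 7 × 31
392 = 2^3 × 7^2
1400 = 2^3 × 5^2 × 7
560 = 2^4 × 5 × 7
LCM(868, 392, 1400, 560) = 2^4 × 5^2 × 7^2 × 31 = 607600.

607600 seconds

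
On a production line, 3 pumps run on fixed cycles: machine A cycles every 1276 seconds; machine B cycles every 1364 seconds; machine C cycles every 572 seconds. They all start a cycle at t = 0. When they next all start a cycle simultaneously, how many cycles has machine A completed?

They are all back at their starting positions together after one LCM of the periods.
1276 = 2^2 × 11 × 29
1364 = 2^2 × 11 × 31
572 = 2^2 × 11 × 13
LCM(1276, 1364, 572) = 2^2 × 11 × 13 × 29 × 31 = 514228.
Cycles for period 1276: 514228 / 1276 = 403.

403 cycles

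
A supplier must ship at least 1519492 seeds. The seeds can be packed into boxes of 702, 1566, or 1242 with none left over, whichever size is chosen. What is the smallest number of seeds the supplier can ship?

1872936

The number of seeds must be a common multiple of 702, 1566, and 1242, so a multiple of their LCM.
702 = 2 × 3^3 × 13
1566 = 2 × 3^3 × 29
1242 = 2 × 3^3 × 23
LCM(702, 1566, 1242) = 2 × 3^3 × 13 × 23 × 29 = 468234.
Smallest multiple of 468234 that is ≥ 1519492: ⌈1519492/468234⌉ × 468234 = 4 × 468234 = 1872936.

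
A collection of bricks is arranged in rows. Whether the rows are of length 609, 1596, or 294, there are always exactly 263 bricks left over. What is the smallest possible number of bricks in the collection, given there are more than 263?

324251

N − 263 must be a common multiple of 609, 1596, and 294.
609 = 3 × 7 × 29
1596 = 2^2 × 3 × 7 × 19
294 = 2 × 3 × 7^2
LCM(609, 1596, 294) = 2^2 × 3 × 7^2 × 19 × 29 = 323988.
Smallest N > 263 is LCM + 263 = 323988 + 263 = 324251.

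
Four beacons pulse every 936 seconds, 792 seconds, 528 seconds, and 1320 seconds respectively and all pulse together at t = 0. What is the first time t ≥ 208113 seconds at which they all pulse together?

308880 seconds

Joint pulses occur at multiples of LCM(936, 792, 528, 1320).
936 = 2^3 × 3^2 × 13
792 = 2^3 × 3^2 × 11
528 = 2^4 × 3 × 11
1320 = 2^3 × 3 × 5 × 11
LCM(936, 792, 528, 1320) = 2^4 × 3^2 × 5 × 11 × 13 = 102960.
Smallest multiple of 102960 that is ≥ 208113: ⌈208113/102960⌉ × 102960 = 3 × 102960 = 308880.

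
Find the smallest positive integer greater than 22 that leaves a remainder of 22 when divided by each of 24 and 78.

334

N − 22 must be a common multiple of 24 and 78.
24 = 2^3 × 3
78 = 2 × 3 × 13
LCM(24, 78) = 2^3 × 3 × 13 = 312.
Smallest N > 22 is LCM + 22 = 312 + 22 = 334.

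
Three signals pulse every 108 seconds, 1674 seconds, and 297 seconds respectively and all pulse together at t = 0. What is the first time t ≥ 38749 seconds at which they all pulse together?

Joint pulses occur at multiples of LCM(108, 1674, 297).
108 = 2^2 × 3^3
1674 = 2 × 3^3 × 31
297 = 3^3 × 11
LCM(108, 1674, 297) = 2^2 × 3^3 × 11 × 31 = 36828.
Smallest multiple of 36828 that is ≥ 38749: ⌈38749/36828⌉ × 36828 = 2 × 36828 = 73656.

73656 seconds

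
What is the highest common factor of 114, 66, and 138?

114 = 2 × 3 × 19
66 = 2 × 3 × 11
138 = 2 × 3 × 23
gcd(114, 66, 138) = 2 × 3 = 6.

6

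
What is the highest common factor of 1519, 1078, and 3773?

1519 = 7^2 × 31
1078 = 2 × 7^2 × 11
3773 = 7^3 × 11
gcd(1519, 1078, 3773) = 7^2 = 49.

49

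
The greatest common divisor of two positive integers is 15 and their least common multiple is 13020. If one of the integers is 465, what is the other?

For two integers, gcd × lcm = product, so the other is (15 × 13020) / 465 = 195300 / 465 = 420.

420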